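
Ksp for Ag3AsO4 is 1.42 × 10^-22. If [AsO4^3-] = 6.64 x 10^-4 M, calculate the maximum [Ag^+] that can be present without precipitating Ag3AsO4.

Ag3AsO4(s) ⇌ 3 Ag^+ + AsO4^3-
Ksp = [Ag^+]^3[AsO4^3-]
Precipitation begins when Q = Ksp. With [AsO4^3-] = 6.64 x 10^-4 M:
1.42 × 10^-22 = (6.64 x 10^-4) × [Ag^+]^3
[Ag^+] = (1.42 × 10^-22 / 6.64 × 10^-4)^(1/3) = 5.98 x 10^-7 M

[Ag^+] = 5.98 × 10^-7 M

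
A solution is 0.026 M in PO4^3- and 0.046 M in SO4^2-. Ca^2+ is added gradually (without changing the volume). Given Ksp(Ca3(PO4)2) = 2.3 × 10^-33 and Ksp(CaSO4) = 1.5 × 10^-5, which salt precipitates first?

Ca3(PO4)2

Each salt begins to precipitate when Q = Ksp, i.e. when [Ca^2+] reaches its threshold.
For Ca3(PO4)2: 2.3 × 10^-33 = (0.026)^2 × [Ca^2+]^3  ⇒  [Ca^2+] = 1.5 × 10^-10 M.
For CaSO4: 1.5 × 10^-5 = 0.046 × [Ca^2+]  ⇒  [Ca^2+] = 3.3 × 10^-4 M.
The salt with the lower threshold [Ca^2+] precipitates first: Ca3(PO4)2.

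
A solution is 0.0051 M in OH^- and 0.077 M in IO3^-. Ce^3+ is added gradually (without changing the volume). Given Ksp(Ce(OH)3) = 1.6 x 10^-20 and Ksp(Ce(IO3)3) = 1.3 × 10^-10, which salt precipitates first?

Precipitation of each salt starts when its ion product equals its Ksp.
For Ce(OH)3: 1.6 x 10^-20 = (0.0051)^3 × [Ce^3+]  ⇒  [Ce^3+] = 1.2 x 10^-13 M.
For Ce(IO3)3: 1.3 × 10^-10 = (0.077)^3 × [Ce^3+]  ⇒  [Ce^3+] = 2.8 × 10^-7 M.
The salt with the lower threshold [Ce^3+] precipitates first: Ce(OH)3.

Ce(OH)3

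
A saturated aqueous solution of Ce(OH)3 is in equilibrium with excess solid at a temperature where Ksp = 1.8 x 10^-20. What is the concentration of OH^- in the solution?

Ce(OH)3(s) ⇌ Ce^3+ + 3 OH^-
Ksp = [Ce^3+][OH^-]^3
If s mol/L of Ce(OH)3 dissolves, [Ce^3+] = s and [OH^-] = 3s.
Substituting: Ksp = s(3s)^3 = 27s^4
s = (1.8 x 10^-20 / 27)^(1/4) = 5.08 × 10^-6 M
[OH^-] = 3s = 1.5 × 10^-5 M

[OH^-] ≈ 1.5 × 10^-5 M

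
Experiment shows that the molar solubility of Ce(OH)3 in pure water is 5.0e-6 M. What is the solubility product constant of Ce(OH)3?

Ce(OH)3(s) ⇌ Ce^3+(aq) + 3 OH^-(aq)
Let s = molar solubility. Then [Ce^3+] = s and [OH^-] = 3s.
Ksp = [Ce^3+][OH^-]^3
So Ksp = s × (3s)^3 = 27s^4
Ksp = 27 × (5.0 × 10^-6)^4 = 1.7 × 10^-20

Ksp ≈ 1.7 × 10^-20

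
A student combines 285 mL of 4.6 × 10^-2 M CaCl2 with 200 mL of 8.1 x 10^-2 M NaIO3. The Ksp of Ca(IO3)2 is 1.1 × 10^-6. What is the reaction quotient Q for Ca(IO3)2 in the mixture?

Total volume = 285 + 200 = 485 mL.
[Ca^2+] = 4.6 x 10^-2 × (285/485) = 2.70 x 10^-2 M
[IO3^-] = 8.1 × 10^-2 × (200/485) = 3.34 × 10^-2 M
Ca(IO3)2(s) ⇌ Ca^2+(aq) + 2 IO3^-(aq), so Q = [Ca^2+][IO3^-]^2
Q = (2.70 x 10^-2)(3.34 x 10^-2)^2 = 3.0 × 10^-5
Q > Ksp, so Ca(IO3)2 will precipitate.

Q ≈ 3.0 x 10^-5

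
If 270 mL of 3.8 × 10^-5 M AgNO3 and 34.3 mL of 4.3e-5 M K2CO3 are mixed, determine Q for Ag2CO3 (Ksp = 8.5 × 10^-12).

5.5 × 10^-15

Total volume = 270 + 34.3 = 304.3 mL.
[Ag^+] = 3.8 x 10^-5 × (270/304.3) = 3.37 × 10^-5 M
[CO3^2-] = 4.3 x 10^-5 × (34.3/304.3) = 4.85 × 10^-6 M
Ag2CO3(s) <=> 2 Ag^+ + CO3^2-, so Q = [Ag^+]^2[CO3^2-]
Q = (3.37 x 10^-5)^2(4.85 × 10^-6) = 5.5 × 10^-15
Q < Ksp, so no precipitate of Ag2CO3 forms.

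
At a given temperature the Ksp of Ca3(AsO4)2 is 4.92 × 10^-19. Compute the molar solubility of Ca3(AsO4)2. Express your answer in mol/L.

s = 8.54 × 10^-5 M

Ca3(AsO4)2(s) <=> 3 Ca^2+(aq) + 2 AsO4^3-(aq)
Ksp = [Ca^2+]^3[AsO4^3-]^2
Let s = molar solubility. Then [Ca^2+] = 3s and [AsO4^3-] = 2s.
Ksp = (3s)^3(2s)^2 = 108s^5
s = (4.92 × 10^-19 / 108)^(1/5) = 8.54 × 10^-5 M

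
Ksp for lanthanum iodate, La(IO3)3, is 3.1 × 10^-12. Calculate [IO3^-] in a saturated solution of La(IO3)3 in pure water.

La(IO3)3(s) ⇌ La^3+ + 3 IO3^-
Ksp = [La^3+][IO3^-]^3
If s mol/L of La(IO3)3 dissolves, [La^3+] = s and [IO3^-] = 3s.
Substituting: Ksp = s(3s)^3 = 27s^4
s = (3.1 × 10^-12 / 27)^(1/4) = 5.82 x 10^-4 M
[IO3^-] = 3s = 1.7 x 10^-3 M

[IO3^-] ≈ 1.7e-3 M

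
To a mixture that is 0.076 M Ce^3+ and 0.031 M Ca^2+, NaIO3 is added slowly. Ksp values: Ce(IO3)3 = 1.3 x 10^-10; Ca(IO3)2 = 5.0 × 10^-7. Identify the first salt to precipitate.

Each salt begins to precipitate when Q = Ksp, i.e. when [IO3^-] reaches its threshold.
For Ce(IO3)3: 1.3 x 10^-10 = 0.076 × [IO3^-]^3  ⇒  [IO3^-] = 1.2 × 10^-3 M.
For Ca(IO3)2: 5.0 × 10^-7 = 0.031 × [IO3^-]^2  ⇒  [IO3^-] = 4.0 x 10^-3 M.
The salt with the lower threshold [IO3^-] precipitates first: Ce(IO3)3.

Ce(IO3)3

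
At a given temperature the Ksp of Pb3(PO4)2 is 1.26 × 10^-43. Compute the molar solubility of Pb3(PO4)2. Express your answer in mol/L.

Pb3(PO4)2(s) <=> 3 Pb^2+(aq) + 2 PO4^3-(aq)
Ksp = [Pb^2+]^3[PO4^3-]^2
With molar solubility s: [Pb^2+] = 3s, [PO4^3-] = 2s.
Ksp = (3s)^3(2s)^2 = 108s^5
s = (1.26 × 10^-43 / 108)^(1/5) = 1.03 × 10^-9 M

s = 1.03e-9 M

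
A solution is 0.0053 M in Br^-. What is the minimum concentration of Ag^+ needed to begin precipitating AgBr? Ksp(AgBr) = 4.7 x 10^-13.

[Ag^+] = 8.9e-11 M

AgBr(s) <=> Ag^+(aq) + Br^-(aq)
Ksp = [Ag^+][Br^-]
Precipitation begins when Q = Ksp. With [Br^-] = 0.0053 M:
4.7 x 10^-13 = (0.0053) × [Ag^+]
[Ag^+] = (4.7 x 10^-13 / 5.3 × 10^-3) = 8.9 × 10^-11 M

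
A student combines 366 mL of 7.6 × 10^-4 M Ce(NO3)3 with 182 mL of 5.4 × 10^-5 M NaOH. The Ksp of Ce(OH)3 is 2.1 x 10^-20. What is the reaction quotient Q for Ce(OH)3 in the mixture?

Total volume = 366 + 182 = 548 mL.
[Ce^3+] = 7.6 x 10^-4 × (366/548) = 5.08 x 10^-4 M
[OH^-] = 5.4 x 10^-5 × (182/548) = 1.79 × 10^-5 M
Ce(OH)3(s) <=> Ce^3+(aq) + 3 OH^-(aq), so Q = [Ce^3+][OH^-]^3
Q = (5.08 x 10^-4)(1.79 × 10^-5)^3 = 2.9 x 10^-18
Q > Ksp, so Ce(OH)3 will precipitate.

2.9e-18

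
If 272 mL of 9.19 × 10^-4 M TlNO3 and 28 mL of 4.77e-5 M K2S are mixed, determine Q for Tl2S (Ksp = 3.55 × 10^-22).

Q ≈ 3.09e-12

Total volume = 272 + 28 = 300 mL.
[Tl^+] = 9.19 × 10^-4 × (272/300) = 8.332 × 10^-4 M
[S^2-] = 4.77 × 10^-5 × (28/300) = 4.452 × 10^-6 M
Tl2S(s) <=> 2 Tl^+ + S^2-, so Q = [Tl^+]^2[S^2-]
Q = (8.332 × 10^-4)^2(4.452 × 10^-6) = 3.09 × 10^-12
Q > Ksp, so Tl2S will precipitate.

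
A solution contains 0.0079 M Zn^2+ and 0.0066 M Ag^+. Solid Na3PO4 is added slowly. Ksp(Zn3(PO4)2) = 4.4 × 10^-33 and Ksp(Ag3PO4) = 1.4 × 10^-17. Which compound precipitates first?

Each salt begins to precipitate when Q = Ksp, i.e. when [PO4^3-] reaches its threshold.
For Zn3(PO4)2: 4.4 × 10^-33 = (0.0079)^3 × [PO4^3-]^2  ⇒  [PO4^3-] = 9.4 x 10^-14 M.
For Ag3PO4: 1.4 × 10^-17 = (0.0066)^3 × [PO4^3-]  ⇒  [PO4^3-] = 4.9 × 10^-11 M.
The salt with the lower threshold [PO4^3-] precipitates first: Zn3(PO4)2.

Zn3(PO4)2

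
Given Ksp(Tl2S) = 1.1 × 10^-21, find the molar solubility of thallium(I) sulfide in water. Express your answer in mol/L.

Tl2S(s) ⇌ 2 Tl^+(aq) + S^2-(aq)
Ksp = [Tl^+]^2[S^2-]
Let s = molar solubility. Then [Tl^+] = 2s and [S^2-] = s.
Substituting: Ksp = (2s)^2s = 4s^3
s^3 = 1.1 × 10^-21 / 4, so s = 6.5 x 10^-8 M

s ≈ 6.5 × 10^-8 M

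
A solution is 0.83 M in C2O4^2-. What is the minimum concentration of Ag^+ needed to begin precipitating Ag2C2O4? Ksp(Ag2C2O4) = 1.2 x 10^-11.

Ag2C2O4(s) <=> 2 Ag^+ + C2O4^2-
Ksp = [Ag^+]^2[C2O4^2-]
Precipitation begins when Q = Ksp. With [C2O4^2-] = 0.83 M:
1.2 x 10^-11 = (0.83) × [Ag^+]^2
[Ag^+] = (1.2 x 10^-11 / 8.3 × 10^-1)^(1/2) = 3.8 x 10^-6 M

[Ag^+] ≈ 3.8e-6 M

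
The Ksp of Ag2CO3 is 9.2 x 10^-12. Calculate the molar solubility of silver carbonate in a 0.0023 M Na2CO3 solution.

s = 3.2 × 10^-5 M

Ag2CO3(s) ⇌ 2 Ag^+ + CO3^2-
Ksp = [Ag^+]^2[CO3^2-]
Let s = moles of Ag2CO3 that dissolve per litre. [Ag^+] = 2s, [CO3^2-] = 0.0023 + s ≈ 0.0023 (Ksp is small, so little additional dissolves).
Ksp ≈ (2s)^2 × 0.0023
s = 3.2 x 10^-5 M
Check: s = 3.2 x 10^-5 ≪ 0.0023, so the approximation is valid.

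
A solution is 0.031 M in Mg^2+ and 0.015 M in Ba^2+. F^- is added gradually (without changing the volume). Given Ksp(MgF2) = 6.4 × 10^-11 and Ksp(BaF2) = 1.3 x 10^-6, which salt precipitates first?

Precipitation of each salt starts when its ion product equals its Ksp.
For MgF2: 6.4 × 10^-11 = 0.031 × [F^-]^2  ⇒  [F^-] = 4.5 x 10^-5 M.
For BaF2: 1.3 x 10^-6 = 0.015 × [F^-]^2  ⇒  [F^-] = 9.3 x 10^-3 M.
The salt with the lower threshold [F^-] precipitates first: MgF2.

MgF2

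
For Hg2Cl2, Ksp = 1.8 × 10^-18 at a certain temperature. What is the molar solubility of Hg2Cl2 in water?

Hg2Cl2(s) <=> Hg2^2+ + 2 Cl^-
Ksp = [Hg2^2+][Cl^-]^2
For each mole of Hg2Cl2 that dissolves: [Hg2^2+] = s, [Cl^-] = 2s.
So Ksp = s × (2s)^2 = 4s^3
Solving, s = (1.8 × 10^-18/4)^(1/3) = 7.7 x 10^-7 M

s ≈ 7.7e-7 M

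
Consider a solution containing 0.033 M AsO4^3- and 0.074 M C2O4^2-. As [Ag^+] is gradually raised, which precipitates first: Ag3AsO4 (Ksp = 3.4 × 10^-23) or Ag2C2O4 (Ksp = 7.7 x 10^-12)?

Each salt begins to precipitate when Q = Ksp, i.e. when [Ag^+] reaches its threshold.
For Ag3AsO4: 3.4 × 10^-23 = 0.033 × [Ag^+]^3  ⇒  [Ag^+] = 1.0 x 10^-7 M.
For Ag2C2O4: 7.7 x 10^-12 = 0.074 × [Ag^+]^2  ⇒  [Ag^+] = 1.0 × 10^-5 M.
The salt with the lower threshold [Ag^+] precipitates first: Ag3AsO4.

Ag3AsO4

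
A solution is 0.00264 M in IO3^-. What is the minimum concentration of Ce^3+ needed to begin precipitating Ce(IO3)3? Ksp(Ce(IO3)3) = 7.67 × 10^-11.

4.17e-3 M

Ce(IO3)3(s) ⇌ Ce^3+(aq) + 3 IO3^-(aq)
Ksp = [Ce^3+][IO3^-]^3
Precipitation begins when Q = Ksp. With [IO3^-] = 0.00264 M:
7.67 × 10^-11 = (0.00264)^3 × [Ce^3+]
[Ce^3+] = (7.67 × 10^-11 / 1.840 x 10^-8) = 4.17 x 10^-3 M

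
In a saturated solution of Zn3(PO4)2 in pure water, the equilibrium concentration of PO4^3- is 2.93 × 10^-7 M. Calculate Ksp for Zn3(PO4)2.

Zn3(PO4)2(s) ⇌ 3 Zn^2+ + 2 PO4^3-
Stoichiometry gives [Zn^2+] = (3/2)[PO4^3-] = 4.395 x 10^-7 M.
Ksp = [Zn^2+]^3[PO4^3-]^2
Ksp = (4.395 × 10^-7)^3 × (2.93 × 10^-7)^2 = 7.29 × 10^-33

Ksp = 7.29 × 10^-33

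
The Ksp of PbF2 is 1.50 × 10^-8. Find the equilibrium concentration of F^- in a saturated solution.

[F^-] = 3.11 × 10^-3 M

PbF2(s) ⇌ Pb^2+ + 2 F^-
Ksp = [Pb^2+][F^-]^2
For each mole of PbF2 that dissolves: [Pb^2+] = s, [F^-] = 2s.
Substituting: Ksp = s(2s)^2 = 4s^3
Solving, s = (1.50 × 10^-8/4)^(1/3) = 1.554 × 10^-3 M
[F^-] = 2s = 3.11 x 10^-3 M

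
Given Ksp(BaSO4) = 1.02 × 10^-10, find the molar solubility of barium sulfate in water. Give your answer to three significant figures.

s ≈ 1.01 × 10^-5 M

BaSO4(s) ⇌ Ba^2+(aq) + SO4^2-(aq)
Ksp = [Ba^2+][SO4^2-]
Let s = molar solubility. Then [Ba^2+] = s and [SO4^2-] = s.
Ksp = s × s = s^2
s = (1.02 × 10^-10)^(1/2) = 1.01 × 10^-5 M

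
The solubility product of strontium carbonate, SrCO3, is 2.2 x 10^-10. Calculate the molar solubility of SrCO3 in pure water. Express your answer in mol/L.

1.5 × 10^-5 M

SrCO3(s) ⇌ Sr^2+ + CO3^2-
Ksp = [Sr^2+][CO3^2-]
For each mole of SrCO3 that dissolves: [Sr^2+] = s, [CO3^2-] = s.
Ksp = s × s = s^2
s = (2.2 x 10^-10)^(1/2) = 1.5 × 10^-5 M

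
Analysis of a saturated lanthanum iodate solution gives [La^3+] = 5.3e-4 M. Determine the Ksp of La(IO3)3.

2.1 × 10^-12

La(IO3)3(s) ⇌ La^3+ + 3 IO3^-
Stoichiometry gives [IO3^-] = (3/1)[La^3+] = 1.59 × 10^-3 M.
Ksp = [La^3+][IO3^-]^3
Ksp = 5.3 x 10^-4 × (1.59 × 10^-3)^3 = 2.1 x 10^-12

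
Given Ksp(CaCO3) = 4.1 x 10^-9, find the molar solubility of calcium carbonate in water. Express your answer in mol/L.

CaCO3(s) ⇌ Ca^2+ + CO3^2-
Ksp = [Ca^2+][CO3^2-]
If s mol/L of CaCO3 dissolves, [Ca^2+] = s and [CO3^2-] = s.
Ksp = (s)(s) = s^2
s = √(4.1 x 10^-9) = 6.4 × 10^-5 M

s = 6.4 × 10^-5 M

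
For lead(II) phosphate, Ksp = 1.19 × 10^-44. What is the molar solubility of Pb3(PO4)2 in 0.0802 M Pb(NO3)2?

Pb3(PO4)2(s) ⇌ 3 Pb^2+(aq) + 2 PO4^3-(aq)
Ksp = [Pb^2+]^3[PO4^3-]^2
Let s be the molar solubility in this solution. [Pb^2+] = 0.0802 + 3s ≈ 0.0802, [PO4^3-] = 2s (common-ion effect: Pb^2+ is already 0.0802 M).
Ksp ≈ (0.0802)^3 × (2s)^2
s = 2.40 × 10^-21 M
Check: 3s = 7.2 × 10^-21 ≪ 0.0802, so the approximation is valid.

s = 2.40e-21 M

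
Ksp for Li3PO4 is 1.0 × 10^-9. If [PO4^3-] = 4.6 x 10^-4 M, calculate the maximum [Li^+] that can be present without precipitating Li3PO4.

[Li^+] = 1.3e-2 M

Li3PO4(s) <=> 3 Li^+(aq) + PO4^3-(aq)
Ksp = [Li^+]^3[PO4^3-]
Precipitation begins when Q = Ksp. With [PO4^3-] = 4.6 x 10^-4 M:
1.0 × 10^-9 = (4.6 x 10^-4) × [Li^+]^3
[Li^+] = (1.0 × 10^-9 / 4.6 × 10^-4)^(1/3) = 1.3 x 10^-2 M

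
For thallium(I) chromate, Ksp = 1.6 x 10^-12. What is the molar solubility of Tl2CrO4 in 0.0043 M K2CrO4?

Tl2CrO4(s) <=> 2 Tl^+(aq) + CrO4^2-(aq)
Ksp = [Tl^+]^2[CrO4^2-]
Let s = moles of Tl2CrO4 that dissolve per litre. [Tl^+] = 2s, [CrO4^2-] = 0.0043 + s ≈ 0.0043 (common-ion effect: CrO4^2- is already 0.0043 M).
Ksp ≈ (2s)^2 × 0.0043
s = 9.6 × 10^-6 M
Check: s = 9.6 x 10^-6 ≪ 0.0043, so the approximation is valid.

9.6 × 10^-6 M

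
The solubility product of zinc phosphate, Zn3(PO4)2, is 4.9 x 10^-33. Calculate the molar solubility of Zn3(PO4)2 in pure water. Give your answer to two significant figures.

Zn3(PO4)2(s) ⇌ 3 Zn^2+ + 2 PO4^3-
Ksp = [Zn^2+]^3[PO4^3-]^2
If s mol/L of Zn3(PO4)2 dissolves, [Zn^2+] = 3s and [PO4^3-] = 2s.
Ksp = (3s)^3(2s)^2 = 108s^5
s = (4.9 x 10^-33 / 108)^(1/5) = 1.4 × 10^-7 M

1.4 × 10^-7 M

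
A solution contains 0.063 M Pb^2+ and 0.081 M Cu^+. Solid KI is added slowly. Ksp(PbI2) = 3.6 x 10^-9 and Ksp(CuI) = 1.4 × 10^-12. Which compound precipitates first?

Each salt begins to precipitate when Q = Ksp, i.e. when [I^-] reaches its threshold.
For PbI2: 3.6 x 10^-9 = 0.063 × [I^-]^2  ⇒  [I^-] = 2.4 × 10^-4 M.
For CuI: 1.4 × 10^-12 = 0.081 × [I^-]  ⇒  [I^-] = 1.7 x 10^-11 M.
The salt with the lower threshold [I^-] precipitates first: CuI.

CuI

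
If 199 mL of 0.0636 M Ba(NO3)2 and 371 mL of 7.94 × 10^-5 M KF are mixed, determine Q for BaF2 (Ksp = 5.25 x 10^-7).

Q = 5.93e-11

Total volume = 199 + 371 = 570 mL.
[Ba^2+] = 6.36 x 10^-2 × (199/570) = 2.220 × 10^-2 M
[F^-] = 7.94 × 10^-5 × (371/570) = 5.168 × 10^-5 M
BaF2(s) ⇌ Ba^2+(aq) + 2 F^-(aq), so Q = [Ba^2+][F^-]^2
Q = (2.220 x 10^-2)(5.168 × 10^-5)^2 = 5.93 × 10^-11
Q < Ksp, so no precipitate of BaF2 forms.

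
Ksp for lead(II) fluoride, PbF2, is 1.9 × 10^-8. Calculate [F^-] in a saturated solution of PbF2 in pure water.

[F^-] ≈ 3.4e-3 M

PbF2(s) ⇌ Pb^2+(aq) + 2 F^-(aq)
Ksp = [Pb^2+][F^-]^2
If s mol/L of PbF2 dissolves, [Pb^2+] = s and [F^-] = 2s.
Substituting: Ksp = s(2s)^2 = 4s^3
Solving, s = (1.9 × 10^-8/4)^(1/3) = 1.68 × 10^-3 M
[F^-] = 2s = 3.4 x 10^-3 M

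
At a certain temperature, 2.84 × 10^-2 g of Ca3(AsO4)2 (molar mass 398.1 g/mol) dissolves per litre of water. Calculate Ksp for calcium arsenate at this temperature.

Molar solubility s = (2.84 × 10^-2 g/L) / (398.1 g/mol) = 7.134 × 10^-5 M.
Ca3(AsO4)2(s) ⇌ 3 Ca^2+ + 2 AsO4^3-
With molar solubility s: [Ca^2+] = 3s, [AsO4^3-] = 2s.
Ksp = [Ca^2+]^3[AsO4^3-]^2
So Ksp = (3s)^3 × (2s)^2 = 108s^5
Ksp = 108 × (7.134 x 10^-5)^5 = 2.00 x 10^-19

Ksp ≈ 2.00 × 10^-19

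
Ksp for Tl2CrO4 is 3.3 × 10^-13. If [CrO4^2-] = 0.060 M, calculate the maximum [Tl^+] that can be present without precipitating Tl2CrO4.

Tl2CrO4(s) ⇌ 2 Tl^+(aq) + CrO4^2-(aq)
Ksp = [Tl^+]^2[CrO4^2-]
Precipitation begins when Q = Ksp. With [CrO4^2-] = 0.060 M:
3.3 × 10^-13 = (0.060) × [Tl^+]^2
[Tl^+] = (3.3 × 10^-13 / 6.0 × 10^-2)^(1/2) = 2.3 x 10^-6 M

[Tl^+] = 2.3 x 10^-6 M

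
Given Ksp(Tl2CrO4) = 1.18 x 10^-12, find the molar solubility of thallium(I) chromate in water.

Tl2CrO4(s) ⇌ 2 Tl^+ + CrO4^2-
Ksp = [Tl^+]^2[CrO4^2-]
If s mol/L of Tl2CrO4 dissolves, [Tl^+] = 2s and [CrO4^2-] = s.
Substituting: Ksp = (2s)^2s = 4s^3
s = (1.18 x 10^-12 / 4)^(1/3) = 6.66 x 10^-5 M

s ≈ 6.66 x 10^-5 M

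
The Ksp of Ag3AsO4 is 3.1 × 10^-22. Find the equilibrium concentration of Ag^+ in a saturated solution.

[Ag^+] = 5.5 × 10^-6 M

Ag3AsO4(s) ⇌ 3 Ag^+ + AsO4^3-
Ksp = [Ag^+]^3[AsO4^3-]
For each mole of Ag3AsO4 that dissolves: [Ag^+] = 3s, [AsO4^3-] = s.
Ksp = (3s)^3s = 27s^4
s = (3.1 × 10^-22 / 27)^(1/4) = 1.84 × 10^-6 M
[Ag^+] = 3s = 5.5 x 10^-6 M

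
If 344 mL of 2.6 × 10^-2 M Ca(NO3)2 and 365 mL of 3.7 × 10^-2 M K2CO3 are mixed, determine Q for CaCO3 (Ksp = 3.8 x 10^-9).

2.4 × 10^-4

Total volume = 344 + 365 = 709 mL.
[Ca^2+] = 2.6 x 10^-2 × (344/709) = 1.26 x 10^-2 M
[CO3^2-] = 3.7 × 10^-2 × (365/709) = 1.90 x 10^-2 M
CaCO3(s) <=> Ca^2+ + CO3^2-, so Q = [Ca^2+][CO3^2-]
Q = (1.26 x 10^-2)(1.90 x 10^-2) = 2.4 × 10^-4
Q > Ksp, so CaCO3 will precipitate.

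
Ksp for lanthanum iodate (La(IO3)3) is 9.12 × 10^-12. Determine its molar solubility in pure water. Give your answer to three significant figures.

La(IO3)3(s) ⇌ La^3+(aq) + 3 IO3^-(aq)
Ksp = [La^3+][IO3^-]^3
If s mol/L of La(IO3)3 dissolves, [La^3+] = s and [IO3^-] = 3s.
So Ksp = s × (3s)^3 = 27s^4
s = (9.12 × 10^-12 / 27)^(1/4) = 7.62 × 10^-4 M

7.62e-4 M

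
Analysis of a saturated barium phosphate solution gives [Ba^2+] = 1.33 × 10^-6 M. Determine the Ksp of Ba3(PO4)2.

Ksp = 1.85e-30

Ba3(PO4)2(s) ⇌ 3 Ba^2+ + 2 PO4^3-
Stoichiometry gives [PO4^3-] = (2/3)[Ba^2+] = 8.867 x 10^-7 M.
Ksp = [Ba^2+]^3[PO4^3-]^2
Ksp = (1.33 x 10^-6)^3 × (8.867 × 10^-7)^2 = 1.85 × 10^-30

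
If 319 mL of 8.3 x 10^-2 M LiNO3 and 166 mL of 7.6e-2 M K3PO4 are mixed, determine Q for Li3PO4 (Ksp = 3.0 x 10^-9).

4.2 × 10^-6

Total volume = 319 + 166 = 485 mL.
[Li^+] = 8.3 × 10^-2 × (319/485) = 5.46 x 10^-2 M
[PO4^3-] = 7.6 × 10^-2 × (166/485) = 2.60 x 10^-2 M
Li3PO4(s) ⇌ 3 Li^+(aq) + PO4^3-(aq), so Q = [Li^+]^3[PO4^3-]
Q = (5.46 × 10^-2)^3(2.60 × 10^-2) = 4.2 × 10^-6
Q > Ksp, so Li3PO4 will precipitate.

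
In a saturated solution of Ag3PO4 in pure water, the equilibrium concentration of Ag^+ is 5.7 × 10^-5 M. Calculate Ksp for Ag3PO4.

Ksp ≈ 3.5e-18

Ag3PO4(s) ⇌ 3 Ag^+ + PO4^3-
Stoichiometry gives [PO4^3-] = (1/3)[Ag^+] = 1.90 × 10^-5 M.
Ksp = [Ag^+]^3[PO4^3-]
Ksp = (5.7 x 10^-5)^3 × 1.90 × 10^-5 = 3.5 × 10^-18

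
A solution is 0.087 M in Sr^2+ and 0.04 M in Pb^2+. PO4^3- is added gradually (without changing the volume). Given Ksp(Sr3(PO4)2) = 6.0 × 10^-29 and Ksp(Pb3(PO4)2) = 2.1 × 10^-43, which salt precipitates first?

Precipitation of each salt starts when its ion product equals its Ksp.
For Sr3(PO4)2: 6.0 × 10^-29 = (0.087)^3 × [PO4^3-]^2  ⇒  [PO4^3-] = 3.0 x 10^-13 M.
For Pb3(PO4)2: 2.1 × 10^-43 = (0.04)^3 × [PO4^3-]^2  ⇒  [PO4^3-] = 5.7 x 10^-20 M.
The salt with the lower threshold [PO4^3-] precipitates first: Pb3(PO4)2.

Pb3(PO4)2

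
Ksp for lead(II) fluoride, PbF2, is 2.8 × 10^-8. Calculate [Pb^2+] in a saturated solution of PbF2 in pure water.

PbF2(s) <=> Pb^2+ + 2 F^-
Ksp = [Pb^2+][F^-]^2
Let s = molar solubility. Then [Pb^2+] = s and [F^-] = 2s.
So Ksp = s × (2s)^2 = 4s^3
Solving, s = (2.8 × 10^-8/4)^(1/3) = 1.91 × 10^-3 M
[Pb^2+] = s = 1.9 × 10^-3 M

[Pb^2+] = 1.9e-3 M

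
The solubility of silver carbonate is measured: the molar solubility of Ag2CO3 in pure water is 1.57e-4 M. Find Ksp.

Ksp = 1.55 × 10^-11

Ag2CO3(s) ⇌ 2 Ag^+ + CO3^2-
Let s = molar solubility. Then [Ag^+] = 2s and [CO3^2-] = s.
Ksp = [Ag^+]^2[CO3^2-]
So Ksp = (2s)^2 × s = 4s^3
With s = 1.57 × 10^-4: Ksp = 1.55 × 10^-11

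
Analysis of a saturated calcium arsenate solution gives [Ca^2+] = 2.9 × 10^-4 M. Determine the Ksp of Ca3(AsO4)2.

Ca3(AsO4)2(s) ⇌ 3 Ca^2+ + 2 AsO4^3-
Stoichiometry gives [AsO4^3-] = (2/3)[Ca^2+] = 1.93 × 10^-4 M.
Ksp = [Ca^2+]^3[AsO4^3-]^2
Ksp = (2.9 x 10^-4)^3 × (1.93 × 10^-4)^2 = 9.1 × 10^-19

Ksp = 9.1 x 10^-19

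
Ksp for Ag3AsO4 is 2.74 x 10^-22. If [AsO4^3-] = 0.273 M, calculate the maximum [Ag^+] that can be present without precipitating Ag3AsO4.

1.00e-7 M

Ag3AsO4(s) ⇌ 3 Ag^+ + AsO4^3-
Ksp = [Ag^+]^3[AsO4^3-]
Precipitation begins when Q = Ksp. With [AsO4^3-] = 0.273 M:
2.74 x 10^-22 = (0.273) × [Ag^+]^3
[Ag^+] = (2.74 x 10^-22 / 2.73 x 10^-1)^(1/3) = 1.00 × 10^-7 M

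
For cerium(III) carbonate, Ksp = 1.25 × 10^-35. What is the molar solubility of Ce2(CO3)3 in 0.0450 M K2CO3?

Ce2(CO3)3(s) ⇌ 2 Ce^3+ + 3 CO3^2-
Ksp = [Ce^3+]^2[CO3^2-]^3
Let s = moles of Ce2(CO3)3 that dissolve per litre. [Ce^3+] = 2s, [CO3^2-] = 0.0450 + 3s ≈ 0.0450 (since CO3^2- from K2CO3 dominates).
Ksp ≈ (2s)^2 × (0.0450)^3
s = 1.85 × 10^-16 M
Check: 3s = 5.6 × 10^-16 ≪ 0.0450, so the approximation is valid.

s = 1.85e-16 M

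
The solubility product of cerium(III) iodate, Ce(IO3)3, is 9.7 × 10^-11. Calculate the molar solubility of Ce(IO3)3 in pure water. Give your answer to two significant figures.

1.4e-3 M

Ce(IO3)3(s) ⇌ Ce^3+(aq) + 3 IO3^-(aq)
Ksp = [Ce^3+][IO3^-]^3
Let s = molar solubility. Then [Ce^3+] = s and [IO3^-] = 3s.
Ksp = s(3s)^3 = 27s^4
Solving, s = (9.7 × 10^-11/27)^(1/4) = 1.4 × 10^-3 M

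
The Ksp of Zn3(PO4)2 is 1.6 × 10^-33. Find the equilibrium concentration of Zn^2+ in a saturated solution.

3.2 x 10^-7 M

Zn3(PO4)2(s) ⇌ 3 Zn^2+(aq) + 2 PO4^3-(aq)
Ksp = [Zn^2+]^3[PO4^3-]^2
If s mol/L of Zn3(PO4)2 dissolves, [Zn^2+] = 3s and [PO4^3-] = 2s.
Ksp = (3s)^3(2s)^2 = 108s^5
Solving, s = (1.6 × 10^-33/108)^(1/5) = 1.08 x 10^-7 M
[Zn^2+] = 3s = 3.2 x 10^-7 M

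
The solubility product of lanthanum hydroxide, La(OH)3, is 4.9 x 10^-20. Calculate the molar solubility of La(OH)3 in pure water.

s ≈ 6.5 × 10^-6 M

La(OH)3(s) ⇌ La^3+ + 3 OH^-
Ksp = [La^3+][OH^-]^3
For each mole of La(OH)3 that dissolves: [La^3+] = s, [OH^-] = 3s.
So Ksp = s × (3s)^3 = 27s^4
Solving, s = (4.9 x 10^-20/27)^(1/4) = 6.5 × 10^-6 M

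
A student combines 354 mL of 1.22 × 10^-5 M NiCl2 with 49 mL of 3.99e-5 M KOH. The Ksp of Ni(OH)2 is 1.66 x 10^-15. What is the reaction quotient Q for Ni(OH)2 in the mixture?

Total volume = 354 + 49 = 403 mL.
[Ni^2+] = 1.22 x 10^-5 × (354/403) = 1.072 × 10^-5 M
[OH^-] = 3.99 × 10^-5 × (49/403) = 4.851 × 10^-6 M
Ni(OH)2(s) <=> Ni^2+ + 2 OH^-, so Q = [Ni^2+][OH^-]^2
Q = (1.072 × 10^-5)(4.851 x 10^-6)^2 = 2.52 × 10^-16
Q < Ksp, so no precipitate of Ni(OH)2 forms.

Q = 2.52 × 10^-16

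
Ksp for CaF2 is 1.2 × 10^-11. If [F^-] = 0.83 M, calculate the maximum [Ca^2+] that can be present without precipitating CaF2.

[Ca^2+] = 1.7 × 10^-11 M

CaF2(s) <=> Ca^2+ + 2 F^-
Ksp = [Ca^2+][F^-]^2
Precipitation begins when Q = Ksp. With [F^-] = 0.83 M:
1.2 × 10^-11 = (0.83)^2 × [Ca^2+]
[Ca^2+] = (1.2 × 10^-11 / 6.89 x 10^-1) = 1.7 × 10^-11 M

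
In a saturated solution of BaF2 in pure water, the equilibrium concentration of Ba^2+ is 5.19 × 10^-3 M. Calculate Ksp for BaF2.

Ksp ≈ 5.59 × 10^-7

BaF2(s) ⇌ Ba^2+ + 2 F^-
Stoichiometry gives [F^-] = (2/1)[Ba^2+] = 1.038 × 10^-2 M.
Ksp = [Ba^2+][F^-]^2
Ksp = 5.19 × 10^-3 × (1.038 x 10^-2)^2 = 5.59 x 10^-7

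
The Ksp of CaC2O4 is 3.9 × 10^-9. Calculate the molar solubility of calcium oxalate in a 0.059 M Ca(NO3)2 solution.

6.6 × 10^-8 M

CaC2O4(s) ⇌ Ca^2+(aq) + C2O4^2-(aq)
Ksp = [Ca^2+][C2O4^2-]
Let s be the molar solubility in this solution. [Ca^2+] = 0.059 + s ≈ 0.059, [C2O4^2-] = s (common-ion effect: Ca^2+ is already 0.059 M).
Ksp ≈ 0.059 × s
s = 6.6 x 10^-8 M
Check: s = 6.6 x 10^-8 ≪ 0.059, so the approximation is valid.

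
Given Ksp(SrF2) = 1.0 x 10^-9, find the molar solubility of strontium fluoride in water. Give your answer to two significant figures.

s = 6.3 × 10^-4 M

SrF2(s) <=> Sr^2+ + 2 F^-
Ksp = [Sr^2+][F^-]^2
For each mole of SrF2 that dissolves: [Sr^2+] = s, [F^-] = 2s.
Substituting: Ksp = s(2s)^2 = 4s^3
s^3 = 1.0 x 10^-9 / 4, so s = 6.3 x 10^-4 M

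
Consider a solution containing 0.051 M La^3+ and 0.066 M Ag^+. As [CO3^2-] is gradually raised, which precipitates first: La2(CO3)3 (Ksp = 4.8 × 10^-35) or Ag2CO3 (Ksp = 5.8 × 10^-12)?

La2(CO3)3

Precipitation of each salt starts when its ion product equals its Ksp.
For La2(CO3)3: 4.8 × 10^-35 = (0.051)^2 × [CO3^2-]^3  ⇒  [CO3^2-] = 2.6 x 10^-11 M.
For Ag2CO3: 5.8 × 10^-12 = (0.066)^2 × [CO3^2-]  ⇒  [CO3^2-] = 1.3 x 10^-9 M.
The salt with the lower threshold [CO3^2-] precipitates first: La2(CO3)3.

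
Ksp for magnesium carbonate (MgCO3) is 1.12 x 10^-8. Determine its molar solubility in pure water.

1.06 × 10^-4 M

MgCO3(s) ⇌ Mg^2+ + CO3^2-
Ksp = [Mg^2+][CO3^2-]
Let s = molar solubility. Then [Mg^2+] = s and [CO3^2-] = s.
Ksp = s^2
s = (1.12 x 10^-8)^(1/2) = 1.06 × 10^-4 M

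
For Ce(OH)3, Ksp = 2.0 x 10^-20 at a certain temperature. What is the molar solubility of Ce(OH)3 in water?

s = 5.2 x 10^-6 M

Ce(OH)3(s) ⇌ Ce^3+ + 3 OH^-
Ksp = [Ce^3+][OH^-]^3
If s mol/L of Ce(OH)3 dissolves, [Ce^3+] = s and [OH^-] = 3s.
Substituting: Ksp = s(3s)^3 = 27s^4
s = (2.0 x 10^-20 / 27)^(1/4) = 5.2 × 10^-6 M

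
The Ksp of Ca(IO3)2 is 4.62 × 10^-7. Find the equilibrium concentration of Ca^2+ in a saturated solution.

4.87 × 10^-3 M

Ca(IO3)2(s) ⇌ Ca^2+(aq) + 2 IO3^-(aq)
Ksp = [Ca^2+][IO3^-]^2
With molar solubility s: [Ca^2+] = s, [IO3^-] = 2s.
So Ksp = s × (2s)^2 = 4s^3
s^3 = 4.62 × 10^-7 / 4, so s = 4.870 × 10^-3 M
[Ca^2+] = s = 4.87 x 10^-3 M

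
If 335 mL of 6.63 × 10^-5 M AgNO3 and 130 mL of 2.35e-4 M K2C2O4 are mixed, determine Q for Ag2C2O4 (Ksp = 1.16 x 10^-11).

1.50e-13

Total volume = 335 + 130 = 465 mL.
[Ag^+] = 6.63 × 10^-5 × (335/465) = 4.776 × 10^-5 M
[C2O4^2-] = 2.35 × 10^-4 × (130/465) = 6.570 x 10^-5 M
Ag2C2O4(s) ⇌ 2 Ag^+(aq) + C2O4^2-(aq), so Q = [Ag^+]^2[C2O4^2-]
Q = (4.776 × 10^-5)^2(6.570 x 10^-5) = 1.50 × 10^-13
Q < Ksp, so no precipitate of Ag2C2O4 forms.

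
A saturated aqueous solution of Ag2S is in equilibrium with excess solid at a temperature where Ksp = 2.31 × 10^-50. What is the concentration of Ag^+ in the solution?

[Ag^+] ≈ 3.59e-17 M

Ag2S(s) ⇌ 2 Ag^+ + S^2-
Ksp = [Ag^+]^2[S^2-]
With molar solubility s: [Ag^+] = 2s, [S^2-] = s.
So Ksp = (2s)^2 × s = 4s^3
Solving, s = (2.31 × 10^-50/4)^(1/3) = 1.794 × 10^-17 M
[Ag^+] = 2s = 3.59 × 10^-17 M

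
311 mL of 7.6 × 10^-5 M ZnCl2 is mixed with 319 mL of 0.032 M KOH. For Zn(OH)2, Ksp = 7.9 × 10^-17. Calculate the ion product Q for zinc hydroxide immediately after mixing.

Q ≈ 9.8 x 10^-9

Total volume = 311 + 319 = 630 mL.
[Zn^2+] = 7.6 × 10^-5 × (311/630) = 3.75 x 10^-5 M
[OH^-] = 3.2 × 10^-2 × (319/630) = 1.62 × 10^-2 M
Zn(OH)2(s) ⇌ Zn^2+(aq) + 2 OH^-(aq), so Q = [Zn^2+][OH^-]^2
Q = (3.75 × 10^-5)(1.62 × 10^-2)^2 = 9.8 × 10^-9
Q > Ksp, so Zn(OH)2 will precipitate.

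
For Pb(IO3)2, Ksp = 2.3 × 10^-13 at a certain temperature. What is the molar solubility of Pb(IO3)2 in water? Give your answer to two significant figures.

s = 3.9 × 10^-5 M

Pb(IO3)2(s) ⇌ Pb^2+(aq) + 2 IO3^-(aq)
Ksp = [Pb^2+][IO3^-]^2
For each mole of Pb(IO3)2 that dissolves: [Pb^2+] = s, [IO3^-] = 2s.
Substituting: Ksp = s(2s)^2 = 4s^3
s = (2.3 × 10^-13 / 4)^(1/3) = 3.9 × 10^-5 M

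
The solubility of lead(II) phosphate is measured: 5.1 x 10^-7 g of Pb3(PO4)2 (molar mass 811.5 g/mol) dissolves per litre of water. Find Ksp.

Ksp = 1.1 × 10^-44

Molar solubility s = (5.1 × 10^-7 g/L) / (811.5 g/mol) = 6.28 × 10^-10 M.
Pb3(PO4)2(s) ⇌ 3 Pb^2+(aq) + 2 PO4^3-(aq)
If s mol/L of Pb3(PO4)2 dissolves, [Pb^2+] = 3s and [PO4^3-] = 2s.
Ksp = [Pb^2+]^3[PO4^3-]^2
Substituting: Ksp = (3s)^3(2s)^2 = 108s^5
With s = 6.28 x 10^-10: Ksp = 1.1 x 10^-44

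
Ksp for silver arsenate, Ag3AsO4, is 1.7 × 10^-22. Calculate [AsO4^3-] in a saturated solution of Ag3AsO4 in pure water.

1.6 x 10^-6 M

Ag3AsO4(s) <=> 3 Ag^+ + AsO4^3-
Ksp = [Ag^+]^3[AsO4^3-]
For each mole of Ag3AsO4 that dissolves: [Ag^+] = 3s, [AsO4^3-] = s.
Ksp = (3s)^3s = 27s^4
s = (1.7 × 10^-22 / 27)^(1/4) = 1.58 × 10^-6 M
[AsO4^3-] = s = 1.6 × 10^-6 M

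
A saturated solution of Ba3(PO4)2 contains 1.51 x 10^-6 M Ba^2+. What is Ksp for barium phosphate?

Ksp = 3.49 × 10^-30

Ba3(PO4)2(s) ⇌ 3 Ba^2+ + 2 PO4^3-
Stoichiometry gives [PO4^3-] = (2/3)[Ba^2+] = 1.007 × 10^-6 M.
Ksp = [Ba^2+]^3[PO4^3-]^2
Ksp = (1.51 × 10^-6)^3 × (1.007 × 10^-6)^2 = 3.49 × 10^-30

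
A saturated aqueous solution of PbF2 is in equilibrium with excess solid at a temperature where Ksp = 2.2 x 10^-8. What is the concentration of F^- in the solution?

[F^-] = 3.5 × 10^-3 M

PbF2(s) <=> Pb^2+(aq) + 2 F^-(aq)
Ksp = [Pb^2+][F^-]^2
Let s = molar solubility. Then [Pb^2+] = s and [F^-] = 2s.
So Ksp = s × (2s)^2 = 4s^3
Solving, s = (2.2 x 10^-8/4)^(1/3) = 1.77 × 10^-3 M
[F^-] = 2s = 3.5 × 10^-3 M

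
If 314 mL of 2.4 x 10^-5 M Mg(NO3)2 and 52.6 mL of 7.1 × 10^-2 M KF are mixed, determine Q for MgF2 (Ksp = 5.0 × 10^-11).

2.1 x 10^-9

Total volume = 314 + 52.6 = 366.6 mL.
[Mg^2+] = 2.4 × 10^-5 × (314/366.6) = 2.06 x 10^-5 M
[F^-] = 7.1 × 10^-2 × (52.6/366.6) = 1.02 × 10^-2 M
MgF2(s) ⇌ Mg^2+(aq) + 2 F^-(aq), so Q = [Mg^2+][F^-]^2
Q = (2.06 × 10^-5)(1.02 x 10^-2)^2 = 2.1 × 10^-9
Q > Ksp, so MgF2 will precipitate.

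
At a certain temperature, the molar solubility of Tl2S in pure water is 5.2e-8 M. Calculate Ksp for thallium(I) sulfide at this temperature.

Tl2S(s) ⇌ 2 Tl^+ + S^2-
If s mol/L of Tl2S dissolves, [Tl^+] = 2s and [S^2-] = s.
Ksp = [Tl^+]^2[S^2-]
Substituting: Ksp = (2s)^2s = 4s^3
With s = 5.2 × 10^-8: Ksp = 5.6 × 10^-22

Ksp ≈ 5.6 × 10^-22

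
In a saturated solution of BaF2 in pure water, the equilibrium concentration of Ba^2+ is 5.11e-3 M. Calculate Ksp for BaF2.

Ksp = 5.34 × 10^-7

BaF2(s) ⇌ Ba^2+(aq) + 2 F^-(aq)
Stoichiometry gives [F^-] = (2/1)[Ba^2+] = 1.022 × 10^-2 M.
Ksp = [Ba^2+][F^-]^2
Ksp = 5.11 x 10^-3 × (1.022 × 10^-2)^2 = 5.34 × 10^-7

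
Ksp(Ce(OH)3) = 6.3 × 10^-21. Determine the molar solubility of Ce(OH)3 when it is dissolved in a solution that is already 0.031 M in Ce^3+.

Ce(OH)3(s) ⇌ Ce^3+ + 3 OH^-
Ksp = [Ce^3+][OH^-]^3
Let s = moles of Ce(OH)3 that dissolve per litre. [Ce^3+] = 0.031 + s ≈ 0.031, [OH^-] = 3s (common-ion effect: Ce^3+ is already 0.031 M).
Ksp ≈ 0.031 × (3s)^3
s = 2.0 × 10^-7 M
Check: s = 2.0 × 10^-7 ≪ 0.031, so the approximation is valid.

s = 2.0 x 10^-7 M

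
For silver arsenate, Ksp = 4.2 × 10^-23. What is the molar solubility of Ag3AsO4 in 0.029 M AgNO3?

Ag3AsO4(s) ⇌ 3 Ag^+(aq) + AsO4^3-(aq)
Ksp = [Ag^+]^3[AsO4^3-]
Let s be the molar solubility in this solution. [Ag^+] = 0.029 + 3s ≈ 0.029, [AsO4^3-] = s (Ksp is small, so little additional dissolves).
Ksp ≈ (0.029)^3 × s
s = 1.7 × 10^-18 M
Check: 3s = 5.2 × 10^-18 ≪ 0.029, so the approximation is valid.

s ≈ 1.7e-18 M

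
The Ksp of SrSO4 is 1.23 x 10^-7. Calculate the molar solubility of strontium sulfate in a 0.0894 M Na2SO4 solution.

SrSO4(s) ⇌ Sr^2+ + SO4^2-
Ksp = [Sr^2+][SO4^2-]
Let s = moles of SrSO4 that dissolve per litre. [Sr^2+] = s, [SO4^2-] = 0.0894 + s ≈ 0.0894 (common-ion effect: SO4^2- is already 0.0894 M).
Ksp ≈ s × 0.0894
s = 1.38 × 10^-6 M
Check: s = 1.4 × 10^-6 ≪ 0.0894, so the approximation is valid.

s ≈ 1.38e-6 M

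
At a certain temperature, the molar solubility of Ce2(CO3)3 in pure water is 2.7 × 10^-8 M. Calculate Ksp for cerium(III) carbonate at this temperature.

Ce2(CO3)3(s) <=> 2 Ce^3+(aq) + 3 CO3^2-(aq)
Let s = molar solubility. Then [Ce^3+] = 2s and [CO3^2-] = 3s.
Ksp = [Ce^3+]^2[CO3^2-]^3
So Ksp = (2s)^2 × (3s)^3 = 108s^5
Ksp = 108 × (2.7 × 10^-8)^5 = 1.5 x 10^-36

1.5 x 10^-36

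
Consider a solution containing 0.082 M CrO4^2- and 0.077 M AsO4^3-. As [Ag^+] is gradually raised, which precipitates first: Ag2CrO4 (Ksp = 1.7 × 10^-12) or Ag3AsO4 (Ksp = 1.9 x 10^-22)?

Each salt begins to precipitate when Q = Ksp, i.e. when [Ag^+] reaches its threshold.
For Ag2CrO4: 1.7 × 10^-12 = 0.082 × [Ag^+]^2  ⇒  [Ag^+] = 4.6 x 10^-6 M.
For Ag3AsO4: 1.9 x 10^-22 = 0.077 × [Ag^+]^3  ⇒  [Ag^+] = 1.4 x 10^-7 M.
The salt with the lower threshold [Ag^+] precipitates first: Ag3AsO4.

Ag3AsO4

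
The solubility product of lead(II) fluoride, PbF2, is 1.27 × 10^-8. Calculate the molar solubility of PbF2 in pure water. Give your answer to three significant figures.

1.47 × 10^-3 M

PbF2(s) ⇌ Pb^2+ + 2 F^-
Ksp = [Pb^2+][F^-]^2
If s mol/L of PbF2 dissolves, [Pb^2+] = s and [F^-] = 2s.
Ksp = s(2s)^2 = 4s^3
s = (1.27 × 10^-8 / 4)^(1/3) = 1.47 × 10^-3 M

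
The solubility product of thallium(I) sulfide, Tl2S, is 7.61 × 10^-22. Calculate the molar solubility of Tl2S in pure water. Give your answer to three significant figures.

s = 5.75e-8 M

Tl2S(s) ⇌ 2 Tl^+(aq) + S^2-(aq)
Ksp = [Tl^+]^2[S^2-]
For each mole of Tl2S that dissolves: [Tl^+] = 2s, [S^2-] = s.
So Ksp = (2s)^2 × s = 4s^3
s^3 = 7.61 × 10^-22 / 4, so s = 5.75 × 10^-8 M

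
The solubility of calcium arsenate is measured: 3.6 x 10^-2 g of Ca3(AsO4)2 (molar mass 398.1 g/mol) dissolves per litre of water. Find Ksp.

6.5 x 10^-19

Molar solubility s = (3.6 x 10^-2 g/L) / (398.1 g/mol) = 9.04 x 10^-5 M.
Ca3(AsO4)2(s) <=> 3 Ca^2+(aq) + 2 AsO4^3-(aq)
With molar solubility s: [Ca^2+] = 3s, [AsO4^3-] = 2s.
Ksp = [Ca^2+]^3[AsO4^3-]^2
So Ksp = (3s)^3 × (2s)^2 = 108s^5
Ksp = 108 × (9.04 × 10^-5)^5 = 6.5 × 10^-19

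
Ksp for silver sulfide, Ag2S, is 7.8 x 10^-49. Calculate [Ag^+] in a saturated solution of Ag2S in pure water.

Ag2S(s) ⇌ 2 Ag^+ + S^2-
Ksp = [Ag^+]^2[S^2-]
For each mole of Ag2S that dissolves: [Ag^+] = 2s, [S^2-] = s.
Substituting: Ksp = (2s)^2s = 4s^3
Solving, s = (7.8 x 10^-49/4)^(1/3) = 5.80 × 10^-17 M
[Ag^+] = 2s = 1.2 × 10^-16 M

[Ag^+] = 1.2 x 10^-16 M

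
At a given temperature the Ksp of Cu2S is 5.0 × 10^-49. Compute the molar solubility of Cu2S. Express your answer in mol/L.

Cu2S(s) ⇌ 2 Cu^+(aq) + S^2-(aq)
Ksp = [Cu^+]^2[S^2-]
For each mole of Cu2S that dissolves: [Cu^+] = 2s, [S^2-] = s.
Substituting: Ksp = (2s)^2s = 4s^3
Solving, s = (5.0 × 10^-49/4)^(1/3) = 5.0 x 10^-17 M

5.0 × 10^-17 M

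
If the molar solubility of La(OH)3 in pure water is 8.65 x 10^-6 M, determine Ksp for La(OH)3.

Ksp ≈ 1.51 x 10^-19

La(OH)3(s) <=> La^3+(aq) + 3 OH^-(aq)
Let s = molar solubility. Then [La^3+] = s and [OH^-] = 3s.
Ksp = [La^3+][OH^-]^3
So Ksp = s × (3s)^3 = 27s^4
Ksp = 27 × (8.65 × 10^-6)^4 = 1.51 x 10^-19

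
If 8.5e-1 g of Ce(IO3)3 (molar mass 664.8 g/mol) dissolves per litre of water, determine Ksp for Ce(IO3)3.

Ksp = 7.2 x 10^-11

Molar solubility s = (8.5 x 10^-1 g/L) / (664.8 g/mol) = 1.28 × 10^-3 M.
Ce(IO3)3(s) ⇌ Ce^3+ + 3 IO3^-
Let s = molar solubility. Then [Ce^3+] = s and [IO3^-] = 3s.
Ksp = [Ce^3+][IO3^-]^3
So Ksp = s × (3s)^3 = 27s^4
Ksp = 27 × (1.28 x 10^-3)^4 = 7.2 × 10^-11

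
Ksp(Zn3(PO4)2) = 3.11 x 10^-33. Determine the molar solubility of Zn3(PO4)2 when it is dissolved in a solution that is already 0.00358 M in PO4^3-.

Zn3(PO4)2(s) ⇌ 3 Zn^2+ + 2 PO4^3-
Ksp = [Zn^2+]^3[PO4^3-]^2
If s mol/L dissolves here, [Zn^2+] = 3s, [PO4^3-] = 0.00358 + 2s ≈ 0.00358 (common-ion effect: PO4^3- is already 0.00358 M).
Ksp ≈ (3s)^3 × (0.00358)^2
s = 2.08 × 10^-10 M
Check: 2s = 4.2 × 10^-10 ≪ 0.00358, so the approximation is valid.

2.08 × 10^-10 M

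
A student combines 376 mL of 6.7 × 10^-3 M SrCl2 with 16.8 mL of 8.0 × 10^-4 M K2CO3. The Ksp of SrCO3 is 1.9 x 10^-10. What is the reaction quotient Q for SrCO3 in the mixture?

Q = 2.2e-7

Total volume = 376 + 16.8 = 392.8 mL.
[Sr^2+] = 6.7 x 10^-3 × (376/392.8) = 6.41 × 10^-3 M
[CO3^2-] = 8.0 × 10^-4 × (16.8/392.8) = 3.42 × 10^-5 M
SrCO3(s) <=> Sr^2+(aq) + CO3^2-(aq), so Q = [Sr^2+][CO3^2-]
Q = (6.41 × 10^-3)(3.42 x 10^-5) = 2.2 × 10^-7
Q > Ksp, so SrCO3 will precipitate.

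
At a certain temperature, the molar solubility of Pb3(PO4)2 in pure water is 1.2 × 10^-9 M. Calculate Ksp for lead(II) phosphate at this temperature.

Pb3(PO4)2(s) <=> 3 Pb^2+(aq) + 2 PO4^3-(aq)
For each mole of Pb3(PO4)2 that dissolves: [Pb^2+] = 3s, [PO4^3-] = 2s.
Ksp = [Pb^2+]^3[PO4^3-]^2
So Ksp = (3s)^3 × (2s)^2 = 108s^5
Ksp = 108 × (1.2 x 10^-9)^5 = 2.7 × 10^-43

Ksp = 2.7e-43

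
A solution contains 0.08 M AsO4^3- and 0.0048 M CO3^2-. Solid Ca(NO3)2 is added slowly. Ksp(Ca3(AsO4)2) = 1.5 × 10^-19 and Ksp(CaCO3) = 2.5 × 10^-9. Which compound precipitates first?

CaCO3

Each salt begins to precipitate when Q = Ksp, i.e. when [Ca^2+] reaches its threshold.
For Ca3(AsO4)2: 1.5 × 10^-19 = (0.08)^2 × [Ca^2+]^3  ⇒  [Ca^2+] = 2.9 × 10^-6 M.
For CaCO3: 2.5 × 10^-9 = 0.0048 × [Ca^2+]  ⇒  [Ca^2+] = 5.2 × 10^-7 M.
The salt with the lower threshold [Ca^2+] precipitates first: CaCO3.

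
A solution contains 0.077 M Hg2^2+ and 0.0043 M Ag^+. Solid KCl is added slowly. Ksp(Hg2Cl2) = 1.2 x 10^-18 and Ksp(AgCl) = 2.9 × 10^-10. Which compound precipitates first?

Hg2Cl2

Each salt begins to precipitate when Q = Ksp, i.e. when [Cl^-] reaches its threshold.
For Hg2Cl2: 1.2 x 10^-18 = 0.077 × [Cl^-]^2  ⇒  [Cl^-] = 3.9 × 10^-9 M.
For AgCl: 2.9 × 10^-10 = 0.0043 × [Cl^-]  ⇒  [Cl^-] = 6.7 x 10^-8 M.
The salt with the lower threshold [Cl^-] precipitates first: Hg2Cl2.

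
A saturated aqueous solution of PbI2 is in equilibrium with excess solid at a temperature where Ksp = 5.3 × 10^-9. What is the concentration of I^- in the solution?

PbI2(s) ⇌ Pb^2+(aq) + 2 I^-(aq)
Ksp = [Pb^2+][I^-]^2
Let s = molar solubility. Then [Pb^2+] = s and [I^-] = 2s.
Ksp = s(2s)^2 = 4s^3
s^3 = 5.3 × 10^-9 / 4, so s = 1.10 × 10^-3 M
[I^-] = 2s = 2.2 × 10^-3 M

2.2e-3 M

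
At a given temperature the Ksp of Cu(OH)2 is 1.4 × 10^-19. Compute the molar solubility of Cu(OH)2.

s = 3.3 × 10^-7 M

Cu(OH)2(s) ⇌ Cu^2+ + 2 OH^-
Ksp = [Cu^2+][OH^-]^2
Let s = molar solubility. Then [Cu^2+] = s and [OH^-] = 2s.
Substituting: Ksp = s(2s)^2 = 4s^3
s = (1.4 × 10^-19 / 4)^(1/3) = 3.3 × 10^-7 M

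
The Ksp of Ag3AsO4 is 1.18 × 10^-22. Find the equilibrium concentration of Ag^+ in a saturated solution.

Ag3AsO4(s) <=> 3 Ag^+ + AsO4^3-
Ksp = [Ag^+]^3[AsO4^3-]
For each mole of Ag3AsO4 that dissolves: [Ag^+] = 3s, [AsO4^3-] = s.
Ksp = (3s)^3s = 27s^4
Solving, s = (1.18 × 10^-22/27)^(1/4) = 1.446 × 10^-6 M
[Ag^+] = 3s = 4.34 x 10^-6 M

[Ag^+] ≈ 4.34 × 10^-6 M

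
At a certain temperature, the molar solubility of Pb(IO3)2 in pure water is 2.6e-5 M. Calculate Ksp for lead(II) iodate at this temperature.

Ksp ≈ 7.0 × 10^-14

Pb(IO3)2(s) <=> Pb^2+(aq) + 2 IO3^-(aq)
For each mole of Pb(IO3)2 that dissolves: [Pb^2+] = s, [IO3^-] = 2s.
Ksp = [Pb^2+][IO3^-]^2
Substituting: Ksp = s(2s)^2 = 4s^3
With s = 2.6 × 10^-5: Ksp = 7.0 × 10^-14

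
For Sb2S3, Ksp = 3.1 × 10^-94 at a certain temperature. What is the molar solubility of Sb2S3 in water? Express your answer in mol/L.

Sb2S3(s) ⇌ 2 Sb^3+(aq) + 3 S^2-(aq)
Ksp = [Sb^3+]^2[S^2-]^3
With molar solubility s: [Sb^3+] = 2s, [S^2-] = 3s.
Substituting: Ksp = (2s)^2(3s)^3 = 108s^5
s = (3.1 × 10^-94 / 108)^(1/5) = 7.8 × 10^-20 M

s ≈ 7.8e-20 M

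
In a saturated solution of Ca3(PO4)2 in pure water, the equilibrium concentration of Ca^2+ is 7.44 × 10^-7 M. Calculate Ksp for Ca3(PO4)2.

Ksp ≈ 1.01 × 10^-31

Ca3(PO4)2(s) <=> 3 Ca^2+(aq) + 2 PO4^3-(aq)
Stoichiometry gives [PO4^3-] = (2/3)[Ca^2+] = 4.960 × 10^-7 M.
Ksp = [Ca^2+]^3[PO4^3-]^2
Ksp = (7.44 × 10^-7)^3 × (4.960 x 10^-7)^2 = 1.01 x 10^-31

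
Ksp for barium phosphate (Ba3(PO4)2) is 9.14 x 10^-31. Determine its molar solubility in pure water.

Ba3(PO4)2(s) ⇌ 3 Ba^2+(aq) + 2 PO4^3-(aq)
Ksp = [Ba^2+]^3[PO4^3-]^2
If s mol/L of Ba3(PO4)2 dissolves, [Ba^2+] = 3s and [PO4^3-] = 2s.
Substituting: Ksp = (3s)^3(2s)^2 = 108s^5
s = (9.14 x 10^-31 / 108)^(1/5) = 3.85 × 10^-7 M

s ≈ 3.85e-7 M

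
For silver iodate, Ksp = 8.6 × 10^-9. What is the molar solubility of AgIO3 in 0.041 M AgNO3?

s ≈ 2.1 × 10^-7 M

AgIO3(s) <=> Ag^+(aq) + IO3^-(aq)
Ksp = [Ag^+][IO3^-]
If s mol/L dissolves here, [Ag^+] = 0.041 + s ≈ 0.041, [IO3^-] = s (since Ag^+ from AgNO3 dominates).
Ksp ≈ 0.041 × s
s = 2.1 x 10^-7 M
Check: s = 2.1 × 10^-7 ≪ 0.041, so the approximation is valid.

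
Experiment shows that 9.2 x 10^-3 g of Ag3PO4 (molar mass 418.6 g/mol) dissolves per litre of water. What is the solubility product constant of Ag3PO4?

Molar solubility s = (9.2 x 10^-3 g/L) / (418.6 g/mol) = 2.20 × 10^-5 M.
Ag3PO4(s) <=> 3 Ag^+ + PO4^3-
With molar solubility s: [Ag^+] = 3s, [PO4^3-] = s.
Ksp = [Ag^+]^3[PO4^3-]
So Ksp = (3s)^3 × s = 27s^4
With s = 2.20 × 10^-5: Ksp = 6.3 x 10^-18

6.3e-18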